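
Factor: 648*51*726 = 2^4*3^6*11^2*17^1 = 23992848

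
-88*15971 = -1405448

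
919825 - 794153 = 125672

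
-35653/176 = -202 - 101/176≈-202.57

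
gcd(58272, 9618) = 6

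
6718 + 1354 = 8072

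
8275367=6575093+1700274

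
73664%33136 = 7392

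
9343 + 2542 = 11885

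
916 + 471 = 1387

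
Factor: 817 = 19^1*43^1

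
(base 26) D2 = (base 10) 340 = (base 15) 17A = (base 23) EI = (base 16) 154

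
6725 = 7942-1217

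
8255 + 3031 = 11286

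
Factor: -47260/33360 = -1 * 2^(-2) * 3^(-1) * 17^1 = -17/12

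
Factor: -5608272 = -1*2^4*3^1*31^1*3769^1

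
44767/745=60 + 67/745 ≈ 60.09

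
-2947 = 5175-8122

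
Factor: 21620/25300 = 5^(-1) * 11^(-1) * 47^1 = 47/55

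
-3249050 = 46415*(-70)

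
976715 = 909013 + 67702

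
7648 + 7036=14684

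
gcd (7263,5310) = 9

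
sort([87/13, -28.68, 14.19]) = [-28.68, 87/13, 14.19]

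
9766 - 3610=6156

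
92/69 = 4/3 ≈ 1.33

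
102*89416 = 9120432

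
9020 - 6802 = 2218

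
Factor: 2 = 2^1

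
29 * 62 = 1798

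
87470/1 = 87470 = 87470.00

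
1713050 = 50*34261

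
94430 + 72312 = 166742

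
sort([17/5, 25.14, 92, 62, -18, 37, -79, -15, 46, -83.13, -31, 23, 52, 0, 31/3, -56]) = [-83.13, -79, -56, -31, -18, -15, 0, 17/5, 31/3, 23, 25.14, 37, 46, 52, 62, 92]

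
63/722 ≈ 0.0873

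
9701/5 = 1940 + 1/5 = 1940.20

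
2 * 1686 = 3372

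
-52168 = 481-52649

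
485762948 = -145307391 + 631070339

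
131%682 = 131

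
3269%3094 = 175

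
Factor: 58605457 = 58605457^1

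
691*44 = 30404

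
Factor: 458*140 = 2^3*5^1*7^1*229^1 = 64120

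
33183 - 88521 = -55338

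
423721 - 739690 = -315969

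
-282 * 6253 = -1763346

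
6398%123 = 2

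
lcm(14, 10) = 70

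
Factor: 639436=2^2*7^1*41^1*557^1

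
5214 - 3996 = 1218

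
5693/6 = 948+5/6 ≈ 948.83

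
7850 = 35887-28037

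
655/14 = 46 + 11/14 ≈ 46.79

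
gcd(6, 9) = 3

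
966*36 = 34776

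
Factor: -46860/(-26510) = 2^1 * 3^1 * 71^1 * 241^(-1) = 426/241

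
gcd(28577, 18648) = 1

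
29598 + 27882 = 57480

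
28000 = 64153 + -36153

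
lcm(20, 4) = 20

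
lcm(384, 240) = 1920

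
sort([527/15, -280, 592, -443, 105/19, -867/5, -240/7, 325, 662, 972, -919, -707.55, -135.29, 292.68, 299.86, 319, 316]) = [-919, -707.55, -443, -280, -867/5, -135.29, -240/7, 105/19, 527/15, 292.68, 299.86, 316, 319, 325, 592, 662, 972]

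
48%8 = 0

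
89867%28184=5315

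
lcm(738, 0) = 0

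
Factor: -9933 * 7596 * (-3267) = 2^2 * 3^6 * 7^1 * 11^3 * 43^1 * 211^1 = 246498639156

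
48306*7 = 338142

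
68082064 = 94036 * 724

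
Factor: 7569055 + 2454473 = 2^3*3^1*149^1*2803^1 = 10023528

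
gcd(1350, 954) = 18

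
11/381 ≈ 0.0289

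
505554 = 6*84259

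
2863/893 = 3 + 184/893 ≈ 3.21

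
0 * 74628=0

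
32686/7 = 4669 + 3/7 ≈ 4669.43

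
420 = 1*420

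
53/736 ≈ 0.0720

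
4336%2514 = 1822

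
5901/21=281=281.00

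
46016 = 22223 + 23793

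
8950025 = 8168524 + 781501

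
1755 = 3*585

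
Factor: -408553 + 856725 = 2^2*19^1*5897^1 = 448172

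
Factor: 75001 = 179^1*419^1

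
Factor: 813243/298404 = 2^(-2)*3^(-4)*883^1 = 883/324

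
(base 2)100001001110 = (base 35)1pq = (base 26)33k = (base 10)2126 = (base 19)5gh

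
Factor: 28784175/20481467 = 3^1*5^2*7^1*109^1*503^1*20481467^(-1)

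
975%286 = 117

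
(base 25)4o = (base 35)3j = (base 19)6a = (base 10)124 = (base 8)174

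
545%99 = 50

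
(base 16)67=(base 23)4b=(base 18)5d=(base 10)103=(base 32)37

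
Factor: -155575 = -1*5^2*7^2*127^1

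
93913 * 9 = 845217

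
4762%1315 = 817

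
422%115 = 77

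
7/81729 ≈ 0.0000856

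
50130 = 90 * 557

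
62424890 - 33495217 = 28929673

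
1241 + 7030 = 8271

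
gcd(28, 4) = 4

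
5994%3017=2977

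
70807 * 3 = 212421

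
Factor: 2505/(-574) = -1 * 2^(-1) * 3^1 * 5^1 * 7^(-1) * 41^(-1) * 167^1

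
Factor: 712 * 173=2^3 * 89^1 * 173^1=123176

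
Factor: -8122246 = -1 * 2^1 * 11^2 * 33563^1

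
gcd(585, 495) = 45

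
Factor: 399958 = 2^1*13^1*15383^1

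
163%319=163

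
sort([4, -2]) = [-2, 4]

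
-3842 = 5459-9301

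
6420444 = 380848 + 6039596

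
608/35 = 17 + 13/35 ≈ 17.37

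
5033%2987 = 2046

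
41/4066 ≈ 0.0101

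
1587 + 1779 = 3366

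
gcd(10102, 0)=10102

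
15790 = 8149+7641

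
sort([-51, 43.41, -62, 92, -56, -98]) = [-98, -62, -56, -51, 43.41, 92]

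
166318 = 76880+89438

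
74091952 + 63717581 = 137809533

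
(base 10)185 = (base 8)271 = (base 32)5p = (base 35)5a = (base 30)65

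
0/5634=0=0.00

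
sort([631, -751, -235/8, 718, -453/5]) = [-751, -453/5, -235/8, 631, 718]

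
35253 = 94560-59307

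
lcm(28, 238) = 476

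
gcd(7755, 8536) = 11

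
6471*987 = 6386877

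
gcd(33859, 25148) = 1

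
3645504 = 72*50632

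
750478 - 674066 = 76412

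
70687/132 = 535 + 67/132 ≈ 535.51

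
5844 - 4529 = 1315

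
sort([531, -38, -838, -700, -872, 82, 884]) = [-872, -838, -700, -38, 82, 531, 884]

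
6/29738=3/14869 ≈ 0.000202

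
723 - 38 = 685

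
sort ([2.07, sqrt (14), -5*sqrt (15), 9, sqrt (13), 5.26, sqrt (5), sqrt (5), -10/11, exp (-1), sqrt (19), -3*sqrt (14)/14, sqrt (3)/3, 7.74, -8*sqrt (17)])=[-8*sqrt (17), -5*sqrt (15), -10/11, -3*sqrt (14)/14, exp (-1), sqrt (3)/3, 2.07, sqrt (5), sqrt (5), sqrt (13), sqrt (14), sqrt (19), 5.26, 7.74, 9]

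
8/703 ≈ 0.0114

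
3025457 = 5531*547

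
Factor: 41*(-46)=-1*2^1*23^1*41^1=-1886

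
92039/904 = 101 + 735/904 ≈ 101.81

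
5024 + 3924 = 8948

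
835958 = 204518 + 631440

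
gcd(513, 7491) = 3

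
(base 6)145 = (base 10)65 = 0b1000001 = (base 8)101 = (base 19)38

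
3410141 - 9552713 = -6142572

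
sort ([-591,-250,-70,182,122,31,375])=[-591,-250,-70,31,122,182,375]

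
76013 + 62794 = 138807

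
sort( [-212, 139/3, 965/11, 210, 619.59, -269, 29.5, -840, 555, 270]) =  [-840, -269, -212, 29.5, 139/3, 965/11, 210, 270, 555, 619.59]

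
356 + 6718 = 7074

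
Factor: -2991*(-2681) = 3^1*7^1*383^1*997^1 = 8018871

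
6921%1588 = 569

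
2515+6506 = 9021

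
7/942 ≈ 0.00743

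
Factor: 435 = 3^1 * 5^1 * 29^1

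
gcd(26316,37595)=1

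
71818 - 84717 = -12899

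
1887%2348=1887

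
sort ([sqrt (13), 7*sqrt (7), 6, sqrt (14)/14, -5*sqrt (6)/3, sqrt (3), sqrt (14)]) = [-5*sqrt (6)/3, sqrt (14)/14, sqrt (3), sqrt (13), sqrt (14), 6, 7*sqrt (7)]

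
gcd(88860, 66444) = 12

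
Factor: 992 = 2^5*31^1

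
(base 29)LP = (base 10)634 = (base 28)MI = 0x27A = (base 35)I4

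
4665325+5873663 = 10538988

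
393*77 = 30261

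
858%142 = 6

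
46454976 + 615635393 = 662090369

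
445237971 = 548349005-103111034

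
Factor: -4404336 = -1 * 2^4 * 3^1 * 91757^1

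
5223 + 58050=63273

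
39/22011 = 13/7337 ≈ 0.00177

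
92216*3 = 276648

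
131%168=131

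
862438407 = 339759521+522678886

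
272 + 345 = 617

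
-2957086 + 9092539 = 6135453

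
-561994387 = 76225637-638220024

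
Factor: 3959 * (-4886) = -1 * 2^1 * 7^1 * 37^1 * 107^1 * 349^1 = -19343674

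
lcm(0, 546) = 0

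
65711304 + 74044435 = 139755739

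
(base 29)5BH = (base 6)33005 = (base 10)4541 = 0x11BD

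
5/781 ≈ 0.00640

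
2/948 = 1/474 ≈ 0.00211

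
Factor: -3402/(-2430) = 5^(-1)*7^1 = 7/5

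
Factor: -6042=-1*2^1*3^1*19^1*53^1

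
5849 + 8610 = 14459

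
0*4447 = 0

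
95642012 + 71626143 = 167268155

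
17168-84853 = -67685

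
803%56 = 19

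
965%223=73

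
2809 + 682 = 3491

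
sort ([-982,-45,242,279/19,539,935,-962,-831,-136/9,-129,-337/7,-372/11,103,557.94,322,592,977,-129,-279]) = [-982,-962,-831,-279,-129,-129,-337/7,-45,-372/11,-136/9,279/19,103,242,322,539,557.94,592,935,977]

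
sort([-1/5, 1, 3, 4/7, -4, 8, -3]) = [-4, -3, -1/5, 4/7, 1, 3, 8]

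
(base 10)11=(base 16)b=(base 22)b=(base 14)b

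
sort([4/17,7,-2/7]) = [-2/7,4/17,7]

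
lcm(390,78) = 390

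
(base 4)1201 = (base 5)342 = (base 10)97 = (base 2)1100001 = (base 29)3a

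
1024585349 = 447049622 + 577535727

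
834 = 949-115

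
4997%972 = 137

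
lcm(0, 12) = 0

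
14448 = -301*(-48)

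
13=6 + 7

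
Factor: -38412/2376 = -1 * 2^(-1) * 3^(-1) * 97^1 = -97/6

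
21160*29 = 613640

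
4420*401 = 1772420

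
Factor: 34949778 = 2^1 * 3^1 * 19^1 * 306577^1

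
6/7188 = 1/1198 ≈ 0.000835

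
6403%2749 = 905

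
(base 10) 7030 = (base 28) 8r2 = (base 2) 1101101110110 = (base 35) 5pu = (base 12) 409a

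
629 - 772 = -143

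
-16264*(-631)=10262584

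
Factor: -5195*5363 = -1*5^1*31^1*173^1*1039^1 = -27860785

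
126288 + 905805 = 1032093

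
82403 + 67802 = 150205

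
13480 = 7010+6470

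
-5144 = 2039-7183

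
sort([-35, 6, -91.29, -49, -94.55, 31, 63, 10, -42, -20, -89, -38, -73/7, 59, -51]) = [-94.55, -91.29, -89, -51, -49, -42, -38, -35, -20, -73/7, 6, 10, 31, 59, 63]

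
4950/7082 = 2475/3541 ≈ 0.699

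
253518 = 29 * 8742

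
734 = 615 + 119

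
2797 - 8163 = -5366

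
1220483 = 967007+253476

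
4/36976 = 1/9244 ≈ 0.000108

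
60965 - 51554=9411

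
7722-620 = 7102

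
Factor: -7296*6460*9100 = -1*2^11*3^1*5^3*7^1*13^1*17^1*19^2 = -428902656000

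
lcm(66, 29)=1914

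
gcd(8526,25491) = 87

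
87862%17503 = 347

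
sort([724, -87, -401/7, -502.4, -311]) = [-502.4, -311, -87, -401/7, 724]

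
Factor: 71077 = 17^1 * 37^1 * 113^1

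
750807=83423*9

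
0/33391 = 0 = 0.00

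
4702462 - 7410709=-2708247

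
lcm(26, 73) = 1898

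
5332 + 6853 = 12185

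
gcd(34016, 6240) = 32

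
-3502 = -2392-1110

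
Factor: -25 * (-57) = 3^1 * 5^2 * 19^1 = 1425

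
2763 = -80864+83627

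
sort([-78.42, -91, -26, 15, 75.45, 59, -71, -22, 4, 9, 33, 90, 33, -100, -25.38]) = [-100, -91, -78.42, -71, -26, -25.38, -22, 4, 9, 15, 33, 33, 59, 75.45, 90]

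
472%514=472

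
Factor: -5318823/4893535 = -1 * 3^1 * 5^(-1) * 17^(-1) * 71^1 * 24971^1 * 57571^(-1)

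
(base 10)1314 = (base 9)1720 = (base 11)a95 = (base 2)10100100010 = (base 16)522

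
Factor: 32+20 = 2^2*13^1 = 52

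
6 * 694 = 4164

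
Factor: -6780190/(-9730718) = 5^1 * 29^(-1) * 607^1 * 1117^1 * 167771^(-1) = 3390095/4865359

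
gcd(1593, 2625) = 3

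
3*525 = 1575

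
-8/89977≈-0.0000889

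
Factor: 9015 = 3^1 * 5^1 * 601^1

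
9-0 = 9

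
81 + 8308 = 8389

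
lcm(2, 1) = 2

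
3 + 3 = 6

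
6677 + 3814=10491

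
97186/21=4627 + 19/21≈4627.90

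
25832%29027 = 25832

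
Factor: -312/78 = -1*2^2 = -4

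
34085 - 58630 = -24545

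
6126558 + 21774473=27901031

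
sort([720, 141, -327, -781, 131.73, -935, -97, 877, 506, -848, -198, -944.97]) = [-944.97, -935, -848, -781, -327, -198, -97, 131.73, 141, 506, 720, 877]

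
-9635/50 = -192 - 7/10 = -192.70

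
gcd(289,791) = 1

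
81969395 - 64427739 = 17541656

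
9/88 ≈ 0.102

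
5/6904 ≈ 0.000724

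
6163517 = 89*69253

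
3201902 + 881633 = 4083535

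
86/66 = 43/33 ≈ 1.30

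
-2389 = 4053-6442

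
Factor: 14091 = 3^1*7^1*11^1*61^1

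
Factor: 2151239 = 239^1*9001^1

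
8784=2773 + 6011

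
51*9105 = 464355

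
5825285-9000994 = -3175709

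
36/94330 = 18/47165 ≈ 0.000382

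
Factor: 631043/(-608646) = -1*2^(-1)*3^(-1)*7^1*19^(-2)*281^(-1)*90149^1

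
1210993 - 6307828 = -5096835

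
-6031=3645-9676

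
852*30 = 25560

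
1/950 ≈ 0.00105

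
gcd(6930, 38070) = 90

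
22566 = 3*7522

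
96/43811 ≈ 0.00219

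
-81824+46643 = -35181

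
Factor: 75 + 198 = 3^1 * 7^1 * 13^1 = 273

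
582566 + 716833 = 1299399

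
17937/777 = 23 + 22/259 ≈ 23.08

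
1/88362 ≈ 0.0000113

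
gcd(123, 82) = 41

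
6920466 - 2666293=4254173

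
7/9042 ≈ 0.000774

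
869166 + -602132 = 267034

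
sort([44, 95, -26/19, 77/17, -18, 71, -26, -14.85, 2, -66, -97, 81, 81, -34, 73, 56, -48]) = [-97, -66, -48, -34, -26, -18, -14.85, -26/19, 2, 77/17, 44, 56, 71, 73, 81, 81, 95]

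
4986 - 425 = 4561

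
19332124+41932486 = 61264610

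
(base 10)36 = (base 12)30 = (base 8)44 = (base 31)15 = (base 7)51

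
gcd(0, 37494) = 37494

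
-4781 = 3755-8536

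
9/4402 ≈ 0.00204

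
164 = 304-140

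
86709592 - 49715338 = 36994254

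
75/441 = 25/147 ≈ 0.170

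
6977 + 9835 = 16812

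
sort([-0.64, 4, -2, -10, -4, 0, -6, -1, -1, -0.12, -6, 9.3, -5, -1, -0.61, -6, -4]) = [-10, -6, -6, -6, -5, -4, -4, -2, -1, -1, -1, -0.64, -0.61, -0.12, 0, 4, 9.3]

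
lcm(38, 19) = 38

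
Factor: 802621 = 17^1*31^1*1523^1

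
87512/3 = 29170+2/3 ≈ 29170.67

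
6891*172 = 1185252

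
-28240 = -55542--27302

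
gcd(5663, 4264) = 1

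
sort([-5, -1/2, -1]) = [-5, -1, -1/2]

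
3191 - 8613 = -5422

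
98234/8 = 49117/4 = 12279.25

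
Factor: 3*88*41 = 2^3*3^1*11^1*41^1 = 10824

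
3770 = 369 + 3401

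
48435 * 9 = 435915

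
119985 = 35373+84612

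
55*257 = 14135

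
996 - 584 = 412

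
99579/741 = 134 + 5/13 ≈ 134.38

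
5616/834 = 936/139 ≈ 6.73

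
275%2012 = 275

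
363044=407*892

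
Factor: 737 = 11^1*67^1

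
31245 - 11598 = 19647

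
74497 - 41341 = 33156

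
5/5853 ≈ 0.000854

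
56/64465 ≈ 0.000869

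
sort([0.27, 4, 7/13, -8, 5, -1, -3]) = [-8, -3, -1, 0.27, 7/13, 4, 5]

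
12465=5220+7245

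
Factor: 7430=2^1*5^1*743^1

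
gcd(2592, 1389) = 3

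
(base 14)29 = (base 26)1b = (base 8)45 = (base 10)37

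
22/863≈0.0255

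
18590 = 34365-15775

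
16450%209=148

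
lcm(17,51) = 51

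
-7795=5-7800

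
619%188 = 55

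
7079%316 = 127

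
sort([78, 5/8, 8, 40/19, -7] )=[-7, 5/8, 40/19, 8, 78] 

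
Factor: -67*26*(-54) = 2^2*3^3*13^1*67^1 = 94068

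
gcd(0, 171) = 171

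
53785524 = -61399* (-876)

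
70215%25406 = 19403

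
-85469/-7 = 12209 + 6/7 ≈ 12209.86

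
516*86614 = 44692824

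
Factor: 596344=2^3*7^1*23^1*463^1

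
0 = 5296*0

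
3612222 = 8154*443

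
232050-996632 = -764582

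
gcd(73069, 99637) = 1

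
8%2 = 0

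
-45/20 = -2 - 1/4 = -2.25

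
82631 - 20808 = 61823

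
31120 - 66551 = -35431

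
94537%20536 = 12393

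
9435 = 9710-275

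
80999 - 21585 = 59414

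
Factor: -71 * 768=-1 * 2^8 * 3^1 * 71^1=-54528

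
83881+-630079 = -546198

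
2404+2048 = 4452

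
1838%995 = 843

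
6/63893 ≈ 0.0000939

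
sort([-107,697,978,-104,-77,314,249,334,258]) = [-107,-104,-77,249,258,314,334,697,978]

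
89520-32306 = 57214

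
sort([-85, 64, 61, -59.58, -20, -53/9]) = [-85, -59.58, -20, -53/9, 61, 64]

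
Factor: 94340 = 2^2 * 5^1 * 53^1 * 89^1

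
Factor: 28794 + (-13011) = 3^1*5261^1 = 15783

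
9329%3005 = 314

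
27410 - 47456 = -20046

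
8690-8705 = -15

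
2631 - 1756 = 875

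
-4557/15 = -303 - 4/5 = -303.80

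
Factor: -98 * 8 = -1 * 2^4 * 7^2 = -784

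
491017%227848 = 35321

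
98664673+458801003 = 557465676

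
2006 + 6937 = 8943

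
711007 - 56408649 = -55697642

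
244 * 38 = 9272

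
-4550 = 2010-6560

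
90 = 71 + 19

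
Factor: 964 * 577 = 2^2 * 241^1 * 577^1 = 556228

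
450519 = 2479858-2029339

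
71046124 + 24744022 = 95790146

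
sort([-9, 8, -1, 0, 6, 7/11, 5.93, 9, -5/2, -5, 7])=[-9, -5, -5/2, -1, 0, 7/11, 5.93, 6, 7, 8, 9]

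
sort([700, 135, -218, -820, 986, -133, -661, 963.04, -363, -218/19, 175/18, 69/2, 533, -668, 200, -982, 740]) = [-982, -820, -668, -661, -363, -218, -133, -218/19, 175/18, 69/2, 135, 200, 533, 700, 740, 963.04, 986]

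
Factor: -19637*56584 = -1*2^3*11^1*73^1*269^1*643^1 = -1111140008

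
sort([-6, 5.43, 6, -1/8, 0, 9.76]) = [-6, -1/8, 0, 5.43, 6, 9.76]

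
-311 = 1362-1673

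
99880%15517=6778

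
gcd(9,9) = 9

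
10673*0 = 0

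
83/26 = 3 + 5/26 ≈ 3.19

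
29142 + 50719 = 79861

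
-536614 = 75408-612022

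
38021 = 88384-50363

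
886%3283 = 886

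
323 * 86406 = 27909138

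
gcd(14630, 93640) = 10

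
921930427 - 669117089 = 252813338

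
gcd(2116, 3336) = 4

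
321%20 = 1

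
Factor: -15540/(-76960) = 2^(-3) * 3^1 * 7^1 * 13^(-1) = 21/104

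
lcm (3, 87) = 87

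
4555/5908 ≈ 0.771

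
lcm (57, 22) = 1254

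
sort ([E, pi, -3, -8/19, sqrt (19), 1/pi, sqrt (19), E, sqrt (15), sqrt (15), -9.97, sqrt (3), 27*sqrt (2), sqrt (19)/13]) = [-9.97, -3, -8/19, 1/pi, sqrt (19)/13, sqrt (3), E, E, pi, sqrt (15), sqrt (15), sqrt (19), sqrt (19), 27*sqrt (2)]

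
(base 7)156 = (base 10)90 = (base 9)110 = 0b1011010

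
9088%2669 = 1081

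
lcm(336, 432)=3024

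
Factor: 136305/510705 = 3^(-2) * 97^(-1) * 233^1 = 233/873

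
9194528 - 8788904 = 405624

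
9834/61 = 161 + 13/61 ≈ 161.21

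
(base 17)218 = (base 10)603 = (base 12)423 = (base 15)2a3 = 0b1001011011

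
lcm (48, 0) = 0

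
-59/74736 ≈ -0.000789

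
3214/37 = 86 + 32/37 ≈ 86.86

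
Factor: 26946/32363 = 2^1*3^3*499^1*32363^(-1)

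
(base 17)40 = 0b1000100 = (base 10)68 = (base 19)3b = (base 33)22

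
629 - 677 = -48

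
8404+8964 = 17368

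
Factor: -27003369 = -1*3^1*2269^1*3967^1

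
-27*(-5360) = 144720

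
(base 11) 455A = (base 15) 1B99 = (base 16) 176A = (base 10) 5994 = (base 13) 2961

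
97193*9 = 874737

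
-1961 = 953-2914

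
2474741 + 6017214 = 8491955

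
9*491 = 4419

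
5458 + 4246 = 9704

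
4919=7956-3037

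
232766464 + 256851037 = 489617501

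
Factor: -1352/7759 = -1 * 2^3 * 13^2 * 7759^(-1)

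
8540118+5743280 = 14283398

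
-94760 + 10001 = -84759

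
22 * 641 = 14102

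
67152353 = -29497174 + 96649527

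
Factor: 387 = 3^2 * 43^1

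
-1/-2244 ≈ 0.000446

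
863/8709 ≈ 0.0991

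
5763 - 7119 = -1356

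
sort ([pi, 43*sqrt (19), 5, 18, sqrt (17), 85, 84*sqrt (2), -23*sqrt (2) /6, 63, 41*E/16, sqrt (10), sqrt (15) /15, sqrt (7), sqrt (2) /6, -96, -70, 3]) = [-96, -70, -23*sqrt (2) /6, sqrt (2) /6, sqrt (15) /15, sqrt (7), 3, pi, sqrt (10), sqrt (17), 5, 41*E/16, 18, 63, 85, 84*sqrt (2), 43*sqrt (19)]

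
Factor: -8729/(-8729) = 1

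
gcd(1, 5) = 1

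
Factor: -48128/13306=-1 * 2^9 * 47^1 * 6653^(-1)=-24064/6653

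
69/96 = 23/32 ≈ 0.719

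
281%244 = 37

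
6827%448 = 107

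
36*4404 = 158544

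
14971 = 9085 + 5886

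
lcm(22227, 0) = 0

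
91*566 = 51506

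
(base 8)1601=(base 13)540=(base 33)r6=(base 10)897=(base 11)746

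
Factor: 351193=149^1 * 2357^1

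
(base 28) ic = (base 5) 4031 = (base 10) 516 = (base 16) 204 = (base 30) h6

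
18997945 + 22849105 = 41847050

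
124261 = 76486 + 47775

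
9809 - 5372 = 4437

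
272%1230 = 272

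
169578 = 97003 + 72575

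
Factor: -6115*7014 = -1*2^1*3^1*5^1*7^1*167^1*1223^1 = -42890610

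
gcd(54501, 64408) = 1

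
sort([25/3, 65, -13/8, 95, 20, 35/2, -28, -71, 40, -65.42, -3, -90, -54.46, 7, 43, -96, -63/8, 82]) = [-96, -90, -71, -65.42, -54.46, -28, -63/8, -3, -13/8, 7, 25/3, 35/2, 20, 40, 43, 65, 82, 95]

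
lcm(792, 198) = 792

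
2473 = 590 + 1883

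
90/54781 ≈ 0.00164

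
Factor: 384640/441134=2^6*5^1*367^(-1)=320/367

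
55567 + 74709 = 130276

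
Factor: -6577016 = -1 * 2^3 * 653^1 * 1259^1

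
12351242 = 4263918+8087324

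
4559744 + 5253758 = 9813502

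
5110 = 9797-4687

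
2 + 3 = 5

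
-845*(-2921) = 2468245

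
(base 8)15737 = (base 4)1233133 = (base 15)21aa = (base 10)7135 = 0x1bdf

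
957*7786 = 7451202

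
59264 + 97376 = 156640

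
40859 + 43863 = 84722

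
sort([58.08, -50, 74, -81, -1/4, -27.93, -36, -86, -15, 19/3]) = [-86, -81, -50, -36, -27.93, -15, -1/4, 19/3, 58.08, 74]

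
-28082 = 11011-39093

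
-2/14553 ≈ -0.000137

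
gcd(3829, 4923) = 547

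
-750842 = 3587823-4338665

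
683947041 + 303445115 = 987392156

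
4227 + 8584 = 12811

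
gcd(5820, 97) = 97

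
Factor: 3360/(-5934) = -1 * 2^4 * 5^1 * 7^1 * 23^(-1) * 43^(-1) = -560/989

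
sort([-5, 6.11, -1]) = [-5, -1, 6.11]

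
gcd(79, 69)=1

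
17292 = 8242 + 9050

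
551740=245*2252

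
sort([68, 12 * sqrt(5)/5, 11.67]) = [12 * sqrt(5)/5, 11.67, 68]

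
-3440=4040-7480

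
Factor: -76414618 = -1*2^1*7^2*19^1*41039^1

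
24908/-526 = -47-93/263 ≈ -47.35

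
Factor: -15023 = -1*83^1*181^1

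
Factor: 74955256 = 2^3*29^1*323083^1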